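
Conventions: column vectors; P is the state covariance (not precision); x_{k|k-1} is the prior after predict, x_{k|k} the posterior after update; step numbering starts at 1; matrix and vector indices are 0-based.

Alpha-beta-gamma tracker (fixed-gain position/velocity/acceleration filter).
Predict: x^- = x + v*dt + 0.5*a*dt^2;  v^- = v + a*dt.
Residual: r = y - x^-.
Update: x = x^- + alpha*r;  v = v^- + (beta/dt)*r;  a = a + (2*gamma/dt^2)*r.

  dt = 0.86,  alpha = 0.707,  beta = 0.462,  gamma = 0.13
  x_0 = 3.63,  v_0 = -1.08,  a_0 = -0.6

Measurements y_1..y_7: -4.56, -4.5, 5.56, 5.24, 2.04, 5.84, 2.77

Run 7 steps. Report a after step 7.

a_post = -2.7254

step 1: x_pred=2.4793  r=-7.0393  x^+=-2.4975  v^+=-5.3776  a^+=-3.0746
step 2: x_pred=-8.2592  r=3.7592  x^+=-5.6014  v^+=-6.0023  a^+=-1.7531
step 3: x_pred=-11.4117  r=16.9717  x^+=0.5873  v^+=1.6074  a^+=4.2132
step 4: x_pred=3.5277  r=1.7123  x^+=4.7383  v^+=6.1506  a^+=4.8151
step 5: x_pred=11.8084  r=-9.7684  x^+=4.9021  v^+=5.0439  a^+=1.3811
step 6: x_pred=9.7506  r=-3.9106  x^+=6.9858  v^+=4.1308  a^+=0.0063
step 7: x_pred=10.5407  r=-7.7707  x^+=5.0468  v^+=-0.0382  a^+=-2.7254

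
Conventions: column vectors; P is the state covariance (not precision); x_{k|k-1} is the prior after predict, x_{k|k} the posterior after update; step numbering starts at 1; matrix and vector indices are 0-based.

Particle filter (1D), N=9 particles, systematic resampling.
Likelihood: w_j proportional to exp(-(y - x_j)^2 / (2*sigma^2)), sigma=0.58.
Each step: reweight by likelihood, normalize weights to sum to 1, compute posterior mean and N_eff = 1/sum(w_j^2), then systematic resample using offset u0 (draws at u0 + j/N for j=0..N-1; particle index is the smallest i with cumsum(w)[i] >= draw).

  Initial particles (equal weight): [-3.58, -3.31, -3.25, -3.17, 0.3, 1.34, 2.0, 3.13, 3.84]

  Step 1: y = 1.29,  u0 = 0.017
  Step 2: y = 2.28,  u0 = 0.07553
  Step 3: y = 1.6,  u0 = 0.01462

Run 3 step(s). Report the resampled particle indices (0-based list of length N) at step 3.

step 1: w=[0.0000, 0.0000, 0.0000, 0.0000, 0.1364, 0.5831, 0.2767, 0.0038, 0.0000]  mean=1.3877  Neff=2.2979  idx=[4, 4, 5, 5, 5, 5, 5, 6, 6]
step 2: w=[0.0009, 0.0009, 0.0859, 0.0859, 0.0859, 0.0859, 0.0859, 0.2843, 0.2843]  mean=1.7133  Neff=5.0365  idx=[2, 4, 5, 6, 7, 7, 8, 8, 8]
step 3: w=[0.1196, 0.1196, 0.1196, 0.1196, 0.1043, 0.1043, 0.1043, 0.1043, 0.1043]  mean=1.6841  Neff=8.9578  idx=[0, 1, 1, 2, 3, 4, 5, 7, 8]

resampled_idx = [0, 1, 1, 2, 3, 4, 5, 7, 8]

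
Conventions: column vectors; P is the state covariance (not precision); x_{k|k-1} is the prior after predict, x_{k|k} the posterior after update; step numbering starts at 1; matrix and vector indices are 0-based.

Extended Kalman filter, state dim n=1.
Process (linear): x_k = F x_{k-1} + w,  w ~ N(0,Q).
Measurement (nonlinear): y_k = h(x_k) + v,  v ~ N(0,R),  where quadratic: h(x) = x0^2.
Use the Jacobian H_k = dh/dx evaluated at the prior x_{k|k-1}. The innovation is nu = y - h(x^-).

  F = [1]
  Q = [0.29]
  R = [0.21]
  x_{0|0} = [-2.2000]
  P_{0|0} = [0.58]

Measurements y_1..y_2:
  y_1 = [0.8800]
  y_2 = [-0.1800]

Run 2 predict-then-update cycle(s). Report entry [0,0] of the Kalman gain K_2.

step 1: x^-=[-2.2000]  P^-=[0.8700]  H_jac=[-4.4000]  S=[17.0532]  K=[-0.2245]  nu=[-3.9600]  x^+=[-1.3111]  P^+=[0.0107]
step 2: x^-=[-1.3111]  P^-=[0.3007]  H_jac=[-2.6222]  S=[2.2776]  K=[-0.3462]  nu=[-1.8989]  x^+=[-0.6537]  P^+=[0.0277]

K[0,0] = -0.3462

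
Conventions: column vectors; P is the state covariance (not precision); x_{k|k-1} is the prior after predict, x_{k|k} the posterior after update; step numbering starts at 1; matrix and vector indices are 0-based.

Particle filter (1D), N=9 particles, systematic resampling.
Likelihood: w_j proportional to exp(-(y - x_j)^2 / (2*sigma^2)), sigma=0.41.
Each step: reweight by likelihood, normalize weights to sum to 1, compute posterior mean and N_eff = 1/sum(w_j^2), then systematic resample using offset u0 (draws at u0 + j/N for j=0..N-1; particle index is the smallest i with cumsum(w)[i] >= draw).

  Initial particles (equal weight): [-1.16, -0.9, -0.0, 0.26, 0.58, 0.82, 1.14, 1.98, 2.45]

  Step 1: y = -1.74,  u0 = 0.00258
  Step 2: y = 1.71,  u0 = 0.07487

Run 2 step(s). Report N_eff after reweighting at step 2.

N_eff = 2.2056

step 1: w=[0.7497, 0.2500, 0.0003, 0.0000, 0.0000, 0.0000, 0.0000, 0.0000, 0.0000]  mean=-1.0947  Neff=1.6011  idx=[0, 0, 0, 0, 0, 0, 0, 1, 1]
step 2: w=[0.0069, 0.0069, 0.0069, 0.0069, 0.0069, 0.0069, 0.0069, 0.4760, 0.4760]  mean=-0.9125  Neff=2.2056  idx=[7, 7, 7, 7, 7, 8, 8, 8, 8]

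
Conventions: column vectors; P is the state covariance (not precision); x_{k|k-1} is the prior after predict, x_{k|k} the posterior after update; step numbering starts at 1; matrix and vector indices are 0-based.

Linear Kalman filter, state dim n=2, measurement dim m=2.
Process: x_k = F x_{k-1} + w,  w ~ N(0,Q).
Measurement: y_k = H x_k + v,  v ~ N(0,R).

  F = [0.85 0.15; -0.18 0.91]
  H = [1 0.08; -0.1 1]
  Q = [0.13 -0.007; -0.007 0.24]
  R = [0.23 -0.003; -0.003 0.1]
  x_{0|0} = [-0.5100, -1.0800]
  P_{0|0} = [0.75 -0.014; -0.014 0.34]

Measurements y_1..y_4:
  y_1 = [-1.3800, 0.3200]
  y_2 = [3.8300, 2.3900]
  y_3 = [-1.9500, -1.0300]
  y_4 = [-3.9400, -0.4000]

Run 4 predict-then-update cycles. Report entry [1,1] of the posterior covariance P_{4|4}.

step 1: x^-=[-0.5955, -0.8910]  P^-=[0.6760 -0.0858; -0.0858 0.5504]  S=[0.8958 -0.1117; -0.1117 0.6744]  K=[0.7338 -0.1060; 0.0579 0.8386]  nu=[-0.7132, 1.1515]  x^+=[-1.2408, 0.0332]  P^+=[0.1688 0.0041; 0.0041 0.0841]
step 2: x^-=[-1.0497, 0.2536]  P^-=[0.2549 -0.0183; -0.0183 0.3138]  S=[0.4839 -0.0215; -0.0215 0.4200]  K=[0.5202 -0.0776; 0.0476 0.7539]  nu=[4.8594, 2.0314]  x^+=[1.3203, 2.0165]  P^+=[0.1197 0.0026; 0.0026 0.0755]
step 3: x^-=[1.4248, 1.5973]  P^-=[0.2188 -0.0130; -0.0130 0.3055]  S=[0.4487 -0.0134; -0.0134 0.4103]  K=[0.4833 -0.0693; 0.0478 0.7493]  nu=[-3.5025, -2.4848]  x^+=[-0.0958, -0.4320]  P^+=[0.1111 0.0027; 0.0027 0.0751]
step 4: x^-=[-0.1462, -0.3759]  P^-=[0.2127 -0.0117; -0.0117 0.3049]  S=[0.4428 -0.0115; -0.0115 0.4093]  K=[0.4765 -0.0672; 0.0481 0.7490]  nu=[-3.7637, -0.0388]  x^+=[-1.9370, -0.5858]  P^+=[0.1096 0.0028; 0.0028 0.0750]

P_post[1,1] = 0.0750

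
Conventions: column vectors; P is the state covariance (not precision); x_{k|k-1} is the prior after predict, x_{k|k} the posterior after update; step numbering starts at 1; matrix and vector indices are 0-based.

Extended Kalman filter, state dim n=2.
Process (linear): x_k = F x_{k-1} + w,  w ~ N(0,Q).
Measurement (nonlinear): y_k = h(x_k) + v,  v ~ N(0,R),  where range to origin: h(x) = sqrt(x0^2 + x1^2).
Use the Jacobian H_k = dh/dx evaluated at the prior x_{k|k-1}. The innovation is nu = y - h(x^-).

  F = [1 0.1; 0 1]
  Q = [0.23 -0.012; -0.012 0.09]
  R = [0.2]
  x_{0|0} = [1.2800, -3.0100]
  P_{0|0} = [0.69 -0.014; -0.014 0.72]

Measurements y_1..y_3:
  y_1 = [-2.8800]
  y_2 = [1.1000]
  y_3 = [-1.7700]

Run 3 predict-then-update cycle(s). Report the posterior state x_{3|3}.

step 1: x^-=[0.9790, -3.0100]  P^-=[0.9244 0.0460; 0.0460 0.8100]  H_jac=[0.3093 -0.9510]  S=[0.9939]  K=[0.2437; -0.7607]  nu=[-6.0452]  x^+=[-0.4940, 1.5886]  P^+=[0.8654 0.2302; 0.2302 0.2349]
step 2: x^-=[-0.3351, 1.5886]  P^-=[1.1438 0.2417; 0.2417 0.3249]  H_jac=[-0.2064 0.9785]  S=[0.4621]  K=[0.0009; 0.5799]  nu=[-0.5236]  x^+=[-0.3356, 1.2850]  P^+=[1.1438 0.2415; 0.2415 0.1695]
step 3: x^-=[-0.2071, 1.2850]  P^-=[1.4238 0.2464; 0.2464 0.2595]  H_jac=[-0.1591 0.9873]  S=[0.4115]  K=[0.0407; 0.5272]  nu=[-3.0716]  x^+=[-0.3320, -0.3343]  P^+=[1.4231 0.2376; 0.2376 0.1451]

x_post = [-0.3320, -0.3343]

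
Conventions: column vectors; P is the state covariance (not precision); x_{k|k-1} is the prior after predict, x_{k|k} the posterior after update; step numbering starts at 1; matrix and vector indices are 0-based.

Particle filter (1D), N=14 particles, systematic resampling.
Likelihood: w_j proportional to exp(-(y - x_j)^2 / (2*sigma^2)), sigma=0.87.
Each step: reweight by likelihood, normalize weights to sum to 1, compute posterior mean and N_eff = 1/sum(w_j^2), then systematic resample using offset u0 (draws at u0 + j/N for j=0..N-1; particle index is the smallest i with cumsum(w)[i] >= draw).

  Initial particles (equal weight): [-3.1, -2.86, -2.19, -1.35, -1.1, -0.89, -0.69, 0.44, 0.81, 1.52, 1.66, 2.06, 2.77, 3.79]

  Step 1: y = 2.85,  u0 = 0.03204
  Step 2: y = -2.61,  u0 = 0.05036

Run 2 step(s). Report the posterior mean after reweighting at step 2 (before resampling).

step 1: w=[0.0000, 0.0000, 0.0000, 0.0000, 0.0000, 0.0000, 0.0001, 0.0072, 0.0213, 0.1034, 0.1306, 0.2204, 0.3314, 0.1856]  mean=2.4697  Neff=4.5231  idx=[9, 9, 10, 10, 11, 11, 11, 12, 12, 12, 12, 13, 13, 13]
step 2: w=[0.3277, 0.3277, 0.1507, 0.1507, 0.0142, 0.0142, 0.0142, 0.0001, 0.0001, 0.0001, 0.0001, 0.0000, 0.0000, 0.0000]  mean=1.5858  Neff=3.8335  idx=[0, 0, 0, 0, 1, 1, 1, 1, 1, 2, 2, 3, 3, 5]

post_mean = 1.5858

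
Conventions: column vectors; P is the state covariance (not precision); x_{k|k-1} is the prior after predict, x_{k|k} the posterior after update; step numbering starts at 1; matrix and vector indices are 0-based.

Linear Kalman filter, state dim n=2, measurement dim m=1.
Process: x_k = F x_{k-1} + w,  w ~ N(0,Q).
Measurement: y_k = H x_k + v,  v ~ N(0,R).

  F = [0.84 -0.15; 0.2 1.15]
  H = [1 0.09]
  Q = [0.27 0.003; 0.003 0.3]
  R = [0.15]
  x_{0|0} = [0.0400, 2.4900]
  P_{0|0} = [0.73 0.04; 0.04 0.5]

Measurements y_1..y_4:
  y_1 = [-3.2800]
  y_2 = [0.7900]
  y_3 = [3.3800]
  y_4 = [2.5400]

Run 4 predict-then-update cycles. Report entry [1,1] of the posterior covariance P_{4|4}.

step 1: x^-=[-0.3399, 2.8715]  P^-=[0.7863 0.0768; 0.0768 1.0088]  S=[0.9583]  K=[0.8277; 0.1749]  nu=[-3.1985]  x^+=[-2.9874, 2.3120]  P^+=[0.1297 -0.0619; -0.0619 0.9795]
step 2: x^-=[-2.8562, 2.0613]  P^-=[0.3992 -0.2021; -0.2021 1.5721]  S=[0.5255]  K=[0.7250; -0.1154]  nu=[3.4607]  x^+=[-0.3473, 1.6620]  P^+=[0.1230 -0.1582; -0.1582 1.5651]
step 3: x^-=[-0.5411, 1.8418]  P^-=[0.4318 -0.3944; -0.3944 2.3021]  S=[0.5295]  K=[0.7485; -0.3535]  nu=[3.7553]  x^+=[2.2699, 0.5143]  P^+=[0.1352 -0.2543; -0.2543 2.2359]
step 4: x^-=[1.8296, 1.0454]  P^-=[0.4798 -0.5980; -0.5980 3.1454]  S=[0.5476]  K=[0.7778; -0.5750]  nu=[0.6163]  x^+=[2.3090, 0.6910]  P^+=[0.1484 -0.3530; -0.3530 2.9643]

P_post[1,1] = 2.9643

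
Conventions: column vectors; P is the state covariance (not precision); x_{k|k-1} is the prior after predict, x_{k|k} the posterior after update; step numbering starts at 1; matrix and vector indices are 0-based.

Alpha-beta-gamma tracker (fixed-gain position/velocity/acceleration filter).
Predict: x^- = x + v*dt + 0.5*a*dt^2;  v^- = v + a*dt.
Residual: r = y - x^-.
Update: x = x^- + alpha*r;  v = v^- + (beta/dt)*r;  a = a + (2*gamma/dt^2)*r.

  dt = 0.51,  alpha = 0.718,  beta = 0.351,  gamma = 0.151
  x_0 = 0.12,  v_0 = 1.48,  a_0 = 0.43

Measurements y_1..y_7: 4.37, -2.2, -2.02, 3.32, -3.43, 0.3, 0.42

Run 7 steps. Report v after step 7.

v_post = 0.8514

step 1: x_pred=0.9307  r=3.4393  x^+=3.4001  v^+=4.0663  a^+=4.4233
step 2: x_pred=6.0492  r=-8.2492  x^+=0.1263  v^+=0.6448  a^+=-5.1548
step 3: x_pred=-0.2152  r=-1.8048  x^+=-1.5111  v^+=-3.2262  a^+=-7.2503
step 4: x_pred=-4.0993  r=7.4193  x^+=1.2278  v^+=-1.8176  a^+=1.3642
step 5: x_pred=0.4782  r=-3.9082  x^+=-2.3279  v^+=-3.8116  a^+=-3.1735
step 6: x_pred=-4.6845  r=4.9845  x^+=-1.1056  v^+=-1.9996  a^+=2.6140
step 7: x_pred=-1.7855  r=2.2055  x^+=-0.2019  v^+=0.8514  a^+=5.1747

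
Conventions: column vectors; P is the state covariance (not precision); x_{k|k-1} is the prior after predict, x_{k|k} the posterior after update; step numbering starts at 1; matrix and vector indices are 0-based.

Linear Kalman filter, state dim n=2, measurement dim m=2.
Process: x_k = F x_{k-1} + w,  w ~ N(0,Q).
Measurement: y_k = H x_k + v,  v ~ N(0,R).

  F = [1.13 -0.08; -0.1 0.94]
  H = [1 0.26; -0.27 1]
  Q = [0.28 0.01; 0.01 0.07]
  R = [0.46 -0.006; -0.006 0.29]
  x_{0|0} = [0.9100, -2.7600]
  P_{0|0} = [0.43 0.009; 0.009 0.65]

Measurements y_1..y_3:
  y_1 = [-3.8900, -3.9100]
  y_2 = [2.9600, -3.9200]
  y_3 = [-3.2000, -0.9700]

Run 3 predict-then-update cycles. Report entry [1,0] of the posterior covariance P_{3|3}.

P_post[1,0] = 0.0032

step 1: x^-=[1.2491, -2.6854]  P^-=[0.8316 -0.0778; -0.0778 0.6469]  S=[1.2949 -0.1347; -0.1347 1.0396]  K=[0.6045 -0.2125; 0.1385 0.6605]  nu=[-4.4409, -0.8873]  x^+=[-1.2468, -3.8865]  P^+=[0.2769 0.0095; 0.0095 0.1933]
step 2: x^-=[-1.0980, -3.5286]  P^-=[0.6331 -0.0257; -0.0257 0.2418]  S=[1.0961 -0.1379; -0.1379 0.5918]  K=[0.5457 -0.2050; 0.0894 0.4411]  nu=[4.9754, -0.6878]  x^+=[1.7581, -3.3870]  P^+=[0.2509 0.0050; 0.0050 0.1287]
step 3: x^-=[2.2576, -3.3596]  P^-=[0.6003 -0.0227; -0.0227 0.1853]  S=[1.0611 -0.1410; -0.1410 0.5313]  K=[0.5328 -0.2063; 0.0746 0.3801]  nu=[-4.5841, 2.9991]  x^+=[-0.8037, -2.5614]  P^+=[0.2455 0.0032; 0.0032 0.1107]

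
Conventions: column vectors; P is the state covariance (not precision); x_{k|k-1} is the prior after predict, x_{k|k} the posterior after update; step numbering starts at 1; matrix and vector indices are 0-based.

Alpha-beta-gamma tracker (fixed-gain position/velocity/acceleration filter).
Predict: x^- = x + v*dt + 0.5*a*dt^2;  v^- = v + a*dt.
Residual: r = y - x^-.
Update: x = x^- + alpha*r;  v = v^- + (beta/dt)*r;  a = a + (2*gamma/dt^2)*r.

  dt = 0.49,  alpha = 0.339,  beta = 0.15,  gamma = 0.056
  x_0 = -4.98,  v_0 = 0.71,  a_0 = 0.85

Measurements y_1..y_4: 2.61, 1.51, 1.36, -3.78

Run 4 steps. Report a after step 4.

a_post = -1.4329

step 1: x_pred=-4.5301  r=7.1401  x^+=-2.1096  v^+=3.3122  a^+=4.1806
step 2: x_pred=0.0153  r=1.4947  x^+=0.5220  v^+=5.8183  a^+=4.8779
step 3: x_pred=3.9586  r=-2.5986  x^+=3.0777  v^+=7.4130  a^+=3.6657
step 4: x_pred=7.1501  r=-10.9301  x^+=3.4448  v^+=5.8632  a^+=-1.4329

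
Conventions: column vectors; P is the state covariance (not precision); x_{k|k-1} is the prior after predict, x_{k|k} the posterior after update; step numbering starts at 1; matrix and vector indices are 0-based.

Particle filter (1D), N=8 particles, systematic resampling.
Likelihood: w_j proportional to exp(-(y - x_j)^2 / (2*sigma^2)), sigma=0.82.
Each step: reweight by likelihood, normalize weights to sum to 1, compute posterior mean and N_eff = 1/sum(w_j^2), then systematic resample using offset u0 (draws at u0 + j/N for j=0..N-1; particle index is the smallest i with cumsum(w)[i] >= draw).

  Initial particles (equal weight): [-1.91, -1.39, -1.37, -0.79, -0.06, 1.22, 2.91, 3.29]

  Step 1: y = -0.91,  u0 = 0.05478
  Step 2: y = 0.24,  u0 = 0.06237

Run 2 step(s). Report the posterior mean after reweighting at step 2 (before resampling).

step 1: w=[0.1258, 0.2229, 0.2260, 0.2617, 0.1546, 0.0091, 0.0000, 0.0000]  mean=-1.0646  Neff=4.7838  idx=[0, 1, 1, 2, 2, 3, 3, 4]
step 2: w=[0.0132, 0.0567, 0.0567, 0.0595, 0.0595, 0.1859, 0.1859, 0.3826]  mean=-0.6626  Neff=4.3635  idx=[1, 4, 5, 6, 6, 7, 7, 7]

post_mean = -0.6626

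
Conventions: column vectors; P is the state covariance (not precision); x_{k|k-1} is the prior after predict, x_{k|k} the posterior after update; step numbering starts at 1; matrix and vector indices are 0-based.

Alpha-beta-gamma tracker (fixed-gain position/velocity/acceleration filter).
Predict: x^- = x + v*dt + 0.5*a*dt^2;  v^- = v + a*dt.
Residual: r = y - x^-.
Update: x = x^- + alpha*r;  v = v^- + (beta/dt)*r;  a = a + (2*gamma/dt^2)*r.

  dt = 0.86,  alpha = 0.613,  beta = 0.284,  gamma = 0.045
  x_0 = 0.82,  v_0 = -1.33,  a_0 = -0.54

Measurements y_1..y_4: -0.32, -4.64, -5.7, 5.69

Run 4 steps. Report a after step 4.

step 1: x_pred=-0.5235  r=0.2035  x^+=-0.3988  v^+=-1.7272  a^+=-0.5152
step 2: x_pred=-2.0747  r=-2.5653  x^+=-3.6472  v^+=-3.0175  a^+=-0.8274
step 3: x_pred=-6.5482  r=0.8482  x^+=-6.0283  v^+=-3.4489  a^+=-0.7242
step 4: x_pred=-9.2621  r=14.9521  x^+=-0.0965  v^+=0.8660  a^+=1.0953

a_post = 1.0953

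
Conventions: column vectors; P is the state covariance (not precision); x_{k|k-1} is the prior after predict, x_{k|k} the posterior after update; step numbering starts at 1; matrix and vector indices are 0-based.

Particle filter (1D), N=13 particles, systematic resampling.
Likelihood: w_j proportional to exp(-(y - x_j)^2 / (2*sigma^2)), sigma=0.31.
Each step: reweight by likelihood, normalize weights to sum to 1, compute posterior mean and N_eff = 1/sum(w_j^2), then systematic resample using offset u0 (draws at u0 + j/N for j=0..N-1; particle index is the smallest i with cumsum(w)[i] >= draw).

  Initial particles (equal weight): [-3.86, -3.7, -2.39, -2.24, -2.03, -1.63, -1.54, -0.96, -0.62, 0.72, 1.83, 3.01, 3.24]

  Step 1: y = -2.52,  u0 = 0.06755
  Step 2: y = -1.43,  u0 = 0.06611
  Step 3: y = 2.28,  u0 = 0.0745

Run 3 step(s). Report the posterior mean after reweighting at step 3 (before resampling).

post_mean = -1.6300

step 1: w=[0.0000, 0.0004, 0.4842, 0.3516, 0.1516, 0.0086, 0.0036, 0.0000, 0.0000, 0.0000, 0.0000, 0.0000, 0.0000]  mean=-2.2737  Neff=2.6236  idx=[2, 2, 2, 2, 2, 2, 3, 3, 3, 3, 4, 4, 5]
step 2: w=[0.0064, 0.0064, 0.0064, 0.0064, 0.0064, 0.0064, 0.0253, 0.0253, 0.0253, 0.0253, 0.1181, 0.1181, 0.6243]  mean=-1.8153  Neff=2.3780  idx=[7, 10, 10, 11, 11, 12, 12, 12, 12, 12, 12, 12, 12]
step 3: w=[0.0000, 0.0000, 0.0000, 0.0000, 0.0000, 0.1250, 0.1250, 0.1250, 0.1250, 0.1250, 0.1250, 0.1250, 0.1250]  mean=-1.6300  Neff=8.0000  idx=[5, 6, 6, 7, 8, 8, 9, 9, 10, 11, 11, 12, 12]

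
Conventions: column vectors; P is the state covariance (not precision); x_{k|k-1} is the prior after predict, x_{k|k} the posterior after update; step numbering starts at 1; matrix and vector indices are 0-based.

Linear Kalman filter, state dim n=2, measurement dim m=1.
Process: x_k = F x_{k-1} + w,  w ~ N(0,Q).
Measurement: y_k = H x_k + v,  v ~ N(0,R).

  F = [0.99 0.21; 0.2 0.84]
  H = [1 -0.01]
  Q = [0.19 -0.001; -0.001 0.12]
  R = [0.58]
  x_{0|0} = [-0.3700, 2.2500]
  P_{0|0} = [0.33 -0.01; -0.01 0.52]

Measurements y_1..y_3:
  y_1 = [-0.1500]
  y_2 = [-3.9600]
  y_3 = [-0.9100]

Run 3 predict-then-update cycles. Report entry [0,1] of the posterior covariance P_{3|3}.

step 1: x^-=[0.1062, 1.8160]  P^-=[0.5322 0.1473; 0.1473 0.4968]  S=[1.1093]  K=[0.4784; 0.1283]  nu=[-0.2380]  x^+=[-0.0077, 1.7855]  P^+=[0.2783 0.0792; 0.0792 0.4785]
step 2: x^-=[0.3673, 1.4982]  P^-=[0.5168 0.2077; 0.2077 0.4954]  S=[1.0927]  K=[0.4711; 0.1856]  nu=[-4.3124]  x^+=[-1.6640, 0.6980]  P^+=[0.2743 0.1122; 0.1122 0.4577]
step 3: x^-=[-1.5008, 0.2536]  P^-=[0.5257 0.2321; 0.2321 0.4917]  S=[1.1011]  K=[0.4753; 0.2063]  nu=[0.5933]  x^+=[-1.2188, 0.3760]  P^+=[0.2769 0.1241; 0.1241 0.4448]

P_post[0,1] = 0.1241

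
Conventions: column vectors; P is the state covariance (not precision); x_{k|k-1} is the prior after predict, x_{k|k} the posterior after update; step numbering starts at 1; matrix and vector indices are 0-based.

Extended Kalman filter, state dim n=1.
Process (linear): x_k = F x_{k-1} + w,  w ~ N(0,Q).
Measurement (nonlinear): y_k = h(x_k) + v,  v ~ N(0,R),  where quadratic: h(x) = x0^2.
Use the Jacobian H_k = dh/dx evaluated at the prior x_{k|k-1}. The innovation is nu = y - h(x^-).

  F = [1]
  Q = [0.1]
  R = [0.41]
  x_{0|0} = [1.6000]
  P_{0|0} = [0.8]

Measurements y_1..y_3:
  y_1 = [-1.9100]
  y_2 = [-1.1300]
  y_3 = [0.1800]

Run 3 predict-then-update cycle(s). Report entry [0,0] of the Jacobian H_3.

H_jac[0,0] = 0.1365

step 1: x^-=[1.6000]  P^-=[0.9000]  H_jac=[3.2000]  S=[9.6260]  K=[0.2992]  nu=[-4.4700]  x^+=[0.2626]  P^+=[0.0383]
step 2: x^-=[0.2626]  P^-=[0.1383]  H_jac=[0.5252]  S=[0.4482]  K=[0.1621]  nu=[-1.1990]  x^+=[0.0682]  P^+=[0.1266]
step 3: x^-=[0.0682]  P^-=[0.2266]  H_jac=[0.1365]  S=[0.4142]  K=[0.0746]  nu=[0.1753]  x^+=[0.0813]  P^+=[0.2242]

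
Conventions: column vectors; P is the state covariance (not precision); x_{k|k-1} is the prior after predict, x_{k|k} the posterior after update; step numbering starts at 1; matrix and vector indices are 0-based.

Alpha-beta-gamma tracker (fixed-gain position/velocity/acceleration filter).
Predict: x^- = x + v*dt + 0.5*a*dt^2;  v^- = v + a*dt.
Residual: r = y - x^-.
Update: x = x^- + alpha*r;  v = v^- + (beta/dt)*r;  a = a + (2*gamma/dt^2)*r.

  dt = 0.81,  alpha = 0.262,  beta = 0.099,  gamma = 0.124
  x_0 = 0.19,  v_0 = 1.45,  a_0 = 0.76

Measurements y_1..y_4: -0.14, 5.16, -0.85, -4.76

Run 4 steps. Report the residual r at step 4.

resid = -9.9945

step 1: x_pred=1.6138  r=-1.7538  x^+=1.1543  v^+=1.8512  a^+=0.0971
step 2: x_pred=2.6857  r=2.4743  x^+=3.3339  v^+=2.2323  a^+=1.0323
step 3: x_pred=5.4808  r=-6.3308  x^+=3.8221  v^+=2.2947  a^+=-1.3606
step 4: x_pred=5.2345  r=-9.9945  x^+=2.6159  v^+=-0.0289  a^+=-5.1385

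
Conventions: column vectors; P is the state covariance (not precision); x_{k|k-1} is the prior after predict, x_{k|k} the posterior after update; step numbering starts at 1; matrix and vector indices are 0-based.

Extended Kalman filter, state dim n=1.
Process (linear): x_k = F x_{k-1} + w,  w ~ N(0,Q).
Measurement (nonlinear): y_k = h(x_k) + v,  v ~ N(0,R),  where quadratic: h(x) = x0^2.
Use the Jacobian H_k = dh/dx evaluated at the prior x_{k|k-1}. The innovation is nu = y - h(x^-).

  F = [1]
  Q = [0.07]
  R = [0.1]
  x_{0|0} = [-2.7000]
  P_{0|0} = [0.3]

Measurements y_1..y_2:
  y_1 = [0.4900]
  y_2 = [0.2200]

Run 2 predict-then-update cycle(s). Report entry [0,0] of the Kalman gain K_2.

step 1: x^-=[-2.7000]  P^-=[0.3700]  H_jac=[-5.4000]  S=[10.8892]  K=[-0.1835]  nu=[-6.8000]  x^+=[-1.4523]  P^+=[0.0034]
step 2: x^-=[-1.4523]  P^-=[0.0734]  H_jac=[-2.9046]  S=[0.7192]  K=[-0.2964]  nu=[-1.8892]  x^+=[-0.8923]  P^+=[0.0102]

K[0,0] = -0.2964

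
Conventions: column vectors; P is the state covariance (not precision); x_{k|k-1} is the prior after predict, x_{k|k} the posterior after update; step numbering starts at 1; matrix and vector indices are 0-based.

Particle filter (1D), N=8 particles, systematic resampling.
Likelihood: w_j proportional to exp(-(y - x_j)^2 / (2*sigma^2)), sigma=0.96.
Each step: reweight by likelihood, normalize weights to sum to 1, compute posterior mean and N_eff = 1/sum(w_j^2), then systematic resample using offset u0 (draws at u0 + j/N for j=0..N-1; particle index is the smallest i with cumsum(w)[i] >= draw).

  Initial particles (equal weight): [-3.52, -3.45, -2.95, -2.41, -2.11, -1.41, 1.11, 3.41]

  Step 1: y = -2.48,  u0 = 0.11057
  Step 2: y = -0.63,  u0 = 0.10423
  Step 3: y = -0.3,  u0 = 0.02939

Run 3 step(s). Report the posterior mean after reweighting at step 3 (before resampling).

step 1: w=[0.1234, 0.1332, 0.1968, 0.2213, 0.2060, 0.1192, 0.0002, 0.0000]  mean=-2.6100  Neff=5.6407  idx=[0, 1, 2, 3, 3, 4, 4, 5]
step 2: w=[0.0061, 0.0076, 0.0306, 0.1016, 0.1016, 0.1727, 0.1727, 0.4073]  mean=-1.9302  Neff=4.0455  idx=[3, 4, 5, 6, 7, 7, 7, 7]
step 3: w=[0.0348, 0.0348, 0.0659, 0.0659, 0.1997, 0.1997, 0.1997, 0.1997]  mean=-1.5718  Neff=5.8629  idx=[0, 3, 4, 5, 5, 6, 6, 7]

post_mean = -1.5718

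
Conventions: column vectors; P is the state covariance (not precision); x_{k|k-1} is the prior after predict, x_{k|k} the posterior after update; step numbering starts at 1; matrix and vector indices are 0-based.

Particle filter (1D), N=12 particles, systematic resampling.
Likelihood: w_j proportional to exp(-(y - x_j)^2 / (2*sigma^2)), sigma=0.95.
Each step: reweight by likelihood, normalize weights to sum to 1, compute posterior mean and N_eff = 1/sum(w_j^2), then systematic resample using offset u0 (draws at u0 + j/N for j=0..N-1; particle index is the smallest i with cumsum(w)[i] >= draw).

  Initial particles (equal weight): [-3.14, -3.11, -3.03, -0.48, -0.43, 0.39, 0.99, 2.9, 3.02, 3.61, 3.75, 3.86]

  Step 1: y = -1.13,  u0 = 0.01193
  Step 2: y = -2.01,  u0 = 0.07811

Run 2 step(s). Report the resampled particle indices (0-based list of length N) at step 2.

step 1: w=[0.0470, 0.0502, 0.0596, 0.3485, 0.3357, 0.1224, 0.0365, 0.0001, 0.0000, 0.0000, 0.0000, 0.0000]  mean=-0.7116  Neff=3.8648  idx=[0, 1, 3, 3, 3, 3, 4, 4, 4, 4, 5, 5]
step 2: w=[0.1548, 0.1607, 0.0859, 0.0859, 0.0859, 0.0859, 0.0788, 0.0788, 0.0788, 0.0788, 0.0129, 0.0129]  mean=-1.2762  Neff=9.5736  idx=[0, 1, 1, 2, 3, 4, 5, 6, 7, 8, 9, 11]

resampled_idx = [0, 1, 1, 2, 3, 4, 5, 6, 7, 8, 9, 11]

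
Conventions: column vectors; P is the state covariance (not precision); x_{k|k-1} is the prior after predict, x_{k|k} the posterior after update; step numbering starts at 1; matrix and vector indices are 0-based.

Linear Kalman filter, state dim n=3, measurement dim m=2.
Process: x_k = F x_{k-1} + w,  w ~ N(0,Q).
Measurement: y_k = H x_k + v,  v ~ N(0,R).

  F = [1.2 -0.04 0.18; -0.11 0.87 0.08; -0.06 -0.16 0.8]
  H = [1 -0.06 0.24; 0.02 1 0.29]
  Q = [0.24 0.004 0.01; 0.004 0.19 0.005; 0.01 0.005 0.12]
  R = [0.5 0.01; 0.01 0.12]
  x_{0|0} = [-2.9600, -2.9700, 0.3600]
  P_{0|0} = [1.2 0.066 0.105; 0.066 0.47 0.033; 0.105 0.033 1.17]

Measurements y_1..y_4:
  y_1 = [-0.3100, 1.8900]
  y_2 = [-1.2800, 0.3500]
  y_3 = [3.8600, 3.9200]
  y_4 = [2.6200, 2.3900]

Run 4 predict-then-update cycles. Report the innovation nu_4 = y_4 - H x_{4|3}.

step 1: x^-=[-3.3684, -2.2295, 0.9408]  P^-=[2.0452 -0.0717 0.1802; -0.0717 0.5579 0.0329; 0.1802 0.0329 0.8679]  S=[2.6914 0.0667; 0.0667 0.7700]  K=[0.7786 -0.0395; -0.0545 0.7398; 0.1346 0.3626]  nu=[2.6988, 3.9140]  x^+=[-1.4219, 0.5190, 2.7234]  P^+=[0.4167 0.0264 -0.1093; 0.0264 0.1339 -0.1592; -0.1093 -0.1592 0.7113]
step 2: x^-=[-1.2368, 0.8258, 2.1810]  P^-=[0.8159 -0.0505 -0.0158; -0.0505 0.2756 -0.0649; -0.0158 -0.0649 0.6320]  S=[1.3536 -0.0158; -0.0158 0.4092]  K=[0.6013 -0.0715; -0.0538 0.6230; 0.1067 0.2925]  nu=[-0.5171, -1.0836]  x^+=[-1.4702, 0.1786, 1.8089]  P^+=[0.3229 0.0175 -0.0914; 0.0175 0.1118 -0.1309; -0.0914 -0.1309 0.5825]
step 3: x^-=[-1.4458, 0.4618, 1.5068]  P^-=[0.6848 -0.0429 -0.0108; -0.0429 0.2623 -0.0527; -0.0108 -0.0527 0.5395]  S=[1.2183 -0.0122; -0.0122 0.3955]  K=[0.5614 -0.0643; -0.0523 0.6208; 0.1027 0.2648]  nu=[4.9719, 3.0501]  x^+=[1.1495, 2.0954, 2.8251]  P^+=[0.2983 0.0130 -0.0725; 0.0130 0.1058 -0.1106; -0.0725 -0.1106 0.4996]
step 4: x^-=[1.8041, 1.9225, 1.8558]  P^-=[0.6549 -0.0408 -0.0035; -0.0408 0.2603 -0.0451; -0.0035 -0.0451 0.4790]  S=[1.1879 -0.0109; -0.0109 0.3930]  K=[0.5521 -0.0576; -0.0508 0.6255; 0.0984 0.2413]  nu=[0.4858, -0.1068]  x^+=[2.0785, 1.8310, 1.8779]  P^+=[0.2908 0.0105 -0.0611; 0.0105 0.1027 -0.0979; -0.0611 -0.0979 0.4452]

innov = [0.4858, -0.1068]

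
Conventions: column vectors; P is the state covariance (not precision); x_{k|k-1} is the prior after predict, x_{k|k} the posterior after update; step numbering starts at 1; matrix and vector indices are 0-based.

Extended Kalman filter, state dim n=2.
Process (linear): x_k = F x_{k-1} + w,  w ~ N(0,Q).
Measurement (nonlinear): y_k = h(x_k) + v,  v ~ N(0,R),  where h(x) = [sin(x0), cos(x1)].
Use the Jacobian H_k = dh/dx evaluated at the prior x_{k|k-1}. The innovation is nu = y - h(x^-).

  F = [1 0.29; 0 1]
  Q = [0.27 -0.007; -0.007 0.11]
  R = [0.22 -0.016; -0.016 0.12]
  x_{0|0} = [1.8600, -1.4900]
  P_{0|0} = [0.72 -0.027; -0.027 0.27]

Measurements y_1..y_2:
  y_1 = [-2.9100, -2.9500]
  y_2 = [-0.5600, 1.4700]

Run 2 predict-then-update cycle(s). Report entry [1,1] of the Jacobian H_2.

step 1: x^-=[1.4279, -1.4900]  P^-=[0.9970 0.0443; 0.0443 0.3800]  H_jac=[0.1424 0.0000; 0.0000 0.9967]  S=[0.2402 -0.0097; -0.0097 0.4975]  K=[0.5951 0.1004; 0.0571 0.7624]  nu=[-3.8998, -3.0307]  x^+=[-1.1972, -4.0232]  P^+=[0.9081 0.0025; 0.0025 0.0909]
step 2: x^-=[-2.3640, -4.0232]  P^-=[1.1872 0.0219; 0.0219 0.2009]  H_jac=[-0.7126 0.0000; 0.0000 -0.7718]  S=[0.8228 -0.0040; -0.0040 0.2397]  K=[-1.0286 -0.0875; -0.0221 -0.6473]  nu=[0.1416, 2.1059]  x^+=[-2.6938, -5.3894]  P^+=[0.3156 -0.0077; -0.0077 0.1002]

H_jac[1,1] = -0.7718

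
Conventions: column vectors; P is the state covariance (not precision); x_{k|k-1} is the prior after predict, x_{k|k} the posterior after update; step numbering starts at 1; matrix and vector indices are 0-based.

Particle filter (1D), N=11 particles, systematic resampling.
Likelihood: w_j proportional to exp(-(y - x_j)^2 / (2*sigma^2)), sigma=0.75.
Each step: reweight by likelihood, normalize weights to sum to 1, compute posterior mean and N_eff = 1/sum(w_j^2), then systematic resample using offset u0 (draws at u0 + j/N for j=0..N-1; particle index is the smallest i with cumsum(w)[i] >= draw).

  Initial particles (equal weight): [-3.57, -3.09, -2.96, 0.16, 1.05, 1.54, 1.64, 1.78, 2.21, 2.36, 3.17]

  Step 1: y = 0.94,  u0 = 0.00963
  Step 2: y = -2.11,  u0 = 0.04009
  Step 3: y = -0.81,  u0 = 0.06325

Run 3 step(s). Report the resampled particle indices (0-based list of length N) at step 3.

resampled_idx = [0, 1, 2, 3, 4, 5, 6, 7, 8, 9, 10]

step 1: w=[0.0000, 0.0000, 0.0000, 0.1495, 0.2539, 0.1864, 0.1661, 0.1371, 0.0612, 0.0428, 0.0031]  mean=1.3399  Neff=5.7629  idx=[3, 3, 4, 4, 4, 5, 5, 6, 6, 7, 8]
step 2: w=[0.4894, 0.4894, 0.0067, 0.0067, 0.0067, 0.0003, 0.0003, 0.0002, 0.0002, 0.0001, 0.0000]  mean=0.1794  Neff=2.0867  idx=[0, 0, 0, 0, 0, 1, 1, 1, 1, 1, 1]
step 3: w=[0.0909, 0.0909, 0.0909, 0.0909, 0.0909, 0.0909, 0.0909, 0.0909, 0.0909, 0.0909, 0.0909]  mean=0.1600  Neff=11.0000  idx=[0, 1, 2, 3, 4, 5, 6, 7, 8, 9, 10]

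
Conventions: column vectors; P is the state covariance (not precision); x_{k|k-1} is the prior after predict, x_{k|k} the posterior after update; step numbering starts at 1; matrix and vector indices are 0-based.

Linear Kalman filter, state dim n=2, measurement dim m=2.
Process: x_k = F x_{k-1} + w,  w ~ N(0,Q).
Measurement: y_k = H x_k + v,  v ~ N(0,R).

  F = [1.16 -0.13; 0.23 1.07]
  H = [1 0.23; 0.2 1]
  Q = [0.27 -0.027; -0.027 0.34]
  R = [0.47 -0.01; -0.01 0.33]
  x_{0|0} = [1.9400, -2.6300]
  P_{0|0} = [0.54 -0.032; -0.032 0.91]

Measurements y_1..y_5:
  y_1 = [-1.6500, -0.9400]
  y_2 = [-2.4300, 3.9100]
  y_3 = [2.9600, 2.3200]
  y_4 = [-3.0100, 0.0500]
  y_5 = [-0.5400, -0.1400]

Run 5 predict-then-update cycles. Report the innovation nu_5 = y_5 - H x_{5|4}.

innov = [1.5526, -0.4549]

step 1: x^-=[2.5923, -2.3679]  P^-=[1.0217 -0.0483; -0.0483 1.3947]  S=[1.5432 0.4646; 0.4646 1.7462]  K=[0.6826 -0.0922; -0.0676 0.8111]  nu=[-3.6977, 0.9094]  x^+=[-0.0156, -1.3802]  P^+=[0.3462 -0.1065; -0.1065 0.2897]
step 2: x^-=[0.1613, -1.4804]  P^-=[0.7729 -0.1039; -0.1039 0.6375]  S=[1.2288 0.1825; 0.1825 0.9569]  K=[0.6192 -0.0652; -0.0628 0.6565]  nu=[-2.2508, 5.3581]  x^+=[-1.5816, 2.1785]  P^+=[0.3124 -0.0902; -0.0902 0.2353]
step 3: x^-=[-2.1179, 1.9672]  P^-=[0.7216 -0.0856; -0.0856 0.5815]  S=[1.1830 0.1785; 0.1785 0.9062]  K=[0.6014 -0.0537; -0.0549 0.6337]  nu=[4.6254, 0.7763]  x^+=[0.6223, 2.2051]  P^+=[0.3026 -0.0843; -0.0843 0.2265]
step 4: x^-=[0.4352, 2.5026]  P^-=[0.7064 -0.0798; -0.0798 0.5739]  S=[1.1700 0.1798; 0.1798 0.9002]  K=[0.5958 -0.0507; -0.0522 0.6302]  nu=[-4.0208, -2.5396]  x^+=[-1.8317, 1.1122]  P^+=[0.2996 -0.0826; -0.0826 0.2250]
step 5: x^-=[-2.2694, 0.7688]  P^-=[0.7018 -0.0784; -0.0784 0.5728]  S=[1.1660 0.1801; 0.1801 0.8995]  K=[0.5941 -0.0501; -0.0515 0.6297]  nu=[1.5526, -0.4549]  x^+=[-1.3242, 0.4023]  P^+=[0.2987 -0.0822; -0.0822 0.2247]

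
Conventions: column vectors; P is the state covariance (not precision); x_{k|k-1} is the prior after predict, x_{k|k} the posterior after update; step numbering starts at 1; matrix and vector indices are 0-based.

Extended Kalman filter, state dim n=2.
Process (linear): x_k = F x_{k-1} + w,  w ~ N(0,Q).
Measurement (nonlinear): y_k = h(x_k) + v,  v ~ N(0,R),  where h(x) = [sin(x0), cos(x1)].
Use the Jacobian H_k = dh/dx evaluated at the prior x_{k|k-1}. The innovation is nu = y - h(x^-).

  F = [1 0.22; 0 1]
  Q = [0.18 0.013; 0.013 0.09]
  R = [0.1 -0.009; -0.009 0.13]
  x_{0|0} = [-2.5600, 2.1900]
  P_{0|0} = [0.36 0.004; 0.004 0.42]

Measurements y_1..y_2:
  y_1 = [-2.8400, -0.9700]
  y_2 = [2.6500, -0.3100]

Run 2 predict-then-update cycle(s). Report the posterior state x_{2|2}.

step 1: x^-=[-2.0782, 2.1900]  P^-=[0.5621 0.1094; 0.1094 0.5100]  H_jac=[-0.4859 0.0000; 0.0000 -0.8143]  S=[0.2327 0.0343; 0.0343 0.4682]  K=[-1.1581 -0.1055; -0.0988 -0.8798]  nu=[-1.9660, -0.3896]  x^+=[0.2397, 2.7270]  P^+=[0.2364 0.0040; 0.0040 0.1394]
step 2: x^-=[0.8397, 2.7270]  P^-=[0.4249 0.0477; 0.0477 0.2294]  H_jac=[0.6677 0.0000; 0.0000 -0.4028]  S=[0.2894 -0.0218; -0.0218 0.1672]  K=[0.9812 0.0132; 0.0690 -0.5435]  nu=[1.9056, 0.6053]  x^+=[2.7174, 2.5296]  P^+=[0.1468 0.0177; 0.0177 0.1769]

x_post = [2.7174, 2.5296]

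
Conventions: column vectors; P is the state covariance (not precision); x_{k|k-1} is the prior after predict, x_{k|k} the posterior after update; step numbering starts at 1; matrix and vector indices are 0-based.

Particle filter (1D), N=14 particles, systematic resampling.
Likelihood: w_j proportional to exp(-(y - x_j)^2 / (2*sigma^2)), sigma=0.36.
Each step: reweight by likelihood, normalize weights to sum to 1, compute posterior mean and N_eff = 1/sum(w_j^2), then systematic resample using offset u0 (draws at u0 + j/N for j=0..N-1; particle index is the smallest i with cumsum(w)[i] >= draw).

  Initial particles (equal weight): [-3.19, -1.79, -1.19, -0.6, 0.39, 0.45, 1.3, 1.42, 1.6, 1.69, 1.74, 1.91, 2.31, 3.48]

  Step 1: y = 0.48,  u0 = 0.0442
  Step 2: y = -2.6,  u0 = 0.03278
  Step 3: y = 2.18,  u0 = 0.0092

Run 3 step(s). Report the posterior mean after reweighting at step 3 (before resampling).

step 1: w=[0.0000, 0.0000, 0.0000, 0.0053, 0.4618, 0.4748, 0.0356, 0.0158, 0.0038, 0.0017, 0.0010, 0.0002, 0.0000, 0.0000]  mean=0.4703  Neff=2.2711  idx=[4, 4, 4, 4, 4, 4, 5, 5, 5, 5, 5, 5, 5, 6]
step 2: w=[0.1294, 0.1294, 0.1294, 0.1294, 0.1294, 0.1294, 0.0320, 0.0320, 0.0320, 0.0320, 0.0320, 0.0320, 0.0320, 0.0000]  mean=0.4034  Neff=9.2953  idx=[0, 0, 1, 1, 2, 3, 3, 4, 4, 5, 5, 7, 9, 11]
step 3: w=[0.0563, 0.0563, 0.0563, 0.0563, 0.0563, 0.0563, 0.0563, 0.0563, 0.0563, 0.0563, 0.0563, 0.1271, 0.1271, 0.1271]  mean=0.4129  Neff=12.0123  idx=[0, 1, 2, 3, 5, 6, 7, 9, 10, 11, 11, 12, 12, 13]

post_mean = 0.4129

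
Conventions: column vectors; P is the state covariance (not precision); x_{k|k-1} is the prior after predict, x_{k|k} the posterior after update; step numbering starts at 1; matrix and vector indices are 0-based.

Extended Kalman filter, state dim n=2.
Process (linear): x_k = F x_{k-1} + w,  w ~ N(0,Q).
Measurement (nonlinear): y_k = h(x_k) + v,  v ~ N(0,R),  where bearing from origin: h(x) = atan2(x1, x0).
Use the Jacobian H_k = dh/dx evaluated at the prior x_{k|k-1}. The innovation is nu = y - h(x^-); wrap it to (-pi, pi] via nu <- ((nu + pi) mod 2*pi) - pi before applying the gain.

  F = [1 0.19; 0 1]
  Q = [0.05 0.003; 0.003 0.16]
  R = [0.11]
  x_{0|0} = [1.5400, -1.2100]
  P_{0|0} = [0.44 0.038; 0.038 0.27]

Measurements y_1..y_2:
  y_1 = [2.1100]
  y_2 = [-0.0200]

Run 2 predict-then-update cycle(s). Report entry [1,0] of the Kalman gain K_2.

K[1,0] = 0.7857

step 1: x^-=[1.3101, -1.2100]  P^-=[0.5142 0.0923; 0.0923 0.4300]  H_jac=[0.3804 0.4119]  S=[0.2863]  K=[0.8160; 0.7413]  nu=[2.8557]  x^+=[3.6404, 0.9069]  P^+=[0.3235 -0.0809; -0.0809 0.2727]
step 2: x^-=[3.8127, 0.9069]  P^-=[0.3526 -0.0261; -0.0261 0.4327]  H_jac=[-0.0590 0.2482]  S=[0.1387]  K=[-0.1969; 0.7857]  nu=[-0.2535]  x^+=[3.8627, 0.7077]  P^+=[0.3473 -0.0046; -0.0046 0.3471]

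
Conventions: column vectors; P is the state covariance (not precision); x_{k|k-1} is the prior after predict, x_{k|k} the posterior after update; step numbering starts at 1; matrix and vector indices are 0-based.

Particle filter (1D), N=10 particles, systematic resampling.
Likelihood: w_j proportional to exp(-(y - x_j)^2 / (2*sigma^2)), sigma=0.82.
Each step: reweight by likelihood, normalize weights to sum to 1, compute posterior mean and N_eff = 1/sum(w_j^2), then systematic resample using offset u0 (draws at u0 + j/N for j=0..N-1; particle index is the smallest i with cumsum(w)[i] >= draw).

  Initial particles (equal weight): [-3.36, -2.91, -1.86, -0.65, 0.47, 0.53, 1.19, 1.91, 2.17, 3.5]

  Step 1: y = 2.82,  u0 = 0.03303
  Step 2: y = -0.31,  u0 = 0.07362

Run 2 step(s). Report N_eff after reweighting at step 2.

N_eff = 2.1250

step 1: w=[0.0000, 0.0000, 0.0000, 0.0001, 0.0076, 0.0094, 0.0643, 0.2507, 0.3389, 0.3290]  mean=2.4508  Neff=3.4458  idx=[6, 7, 7, 8, 8, 8, 8, 9, 9, 9]
step 2: w=[0.6697, 0.0914, 0.0914, 0.0368, 0.0368, 0.0368, 0.0368, 0.0001, 0.0001, 0.0001]  mean=1.4665  Neff=2.1250  idx=[0, 0, 0, 0, 0, 0, 1, 2, 3, 6]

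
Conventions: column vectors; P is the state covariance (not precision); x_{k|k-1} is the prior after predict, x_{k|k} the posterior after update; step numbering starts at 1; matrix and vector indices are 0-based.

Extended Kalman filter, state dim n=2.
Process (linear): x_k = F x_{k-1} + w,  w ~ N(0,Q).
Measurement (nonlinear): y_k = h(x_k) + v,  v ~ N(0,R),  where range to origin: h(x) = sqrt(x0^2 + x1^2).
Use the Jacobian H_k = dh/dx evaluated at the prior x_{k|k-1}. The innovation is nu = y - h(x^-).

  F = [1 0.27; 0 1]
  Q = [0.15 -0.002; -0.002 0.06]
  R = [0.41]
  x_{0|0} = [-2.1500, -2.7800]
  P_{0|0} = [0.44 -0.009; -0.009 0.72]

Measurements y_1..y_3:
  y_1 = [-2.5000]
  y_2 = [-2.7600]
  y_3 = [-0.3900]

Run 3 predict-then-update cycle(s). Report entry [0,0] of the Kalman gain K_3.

K[0,0] = -0.3642

step 1: x^-=[-2.9006, -2.7800]  P^-=[0.6376 0.1834; 0.1834 0.7800]  H_jac=[-0.7220 -0.6919]  S=[1.2990]  K=[-0.4521; -0.5174]  nu=[-6.5177]  x^+=[0.0458, 0.5923]  P^+=[0.3722 -0.1204; -0.1204 0.4322]
step 2: x^-=[0.2057, 0.5923]  P^-=[0.4886 -0.0057; -0.0057 0.4922]  H_jac=[0.3281 0.9446]  S=[0.8983]  K=[0.1724; 0.5155]  nu=[-3.3870]  x^+=[-0.3784, -1.1539]  P^+=[0.4619 -0.0856; -0.0856 0.2535]
step 3: x^-=[-0.6899, -1.1539]  P^-=[0.5842 -0.0192; -0.0192 0.3135]  H_jac=[-0.5132 -0.8583]  S=[0.7779]  K=[-0.3642; -0.3333]  nu=[-1.7344]  x^+=[-0.0582, -0.5759]  P^+=[0.4810 -0.1136; -0.1136 0.2271]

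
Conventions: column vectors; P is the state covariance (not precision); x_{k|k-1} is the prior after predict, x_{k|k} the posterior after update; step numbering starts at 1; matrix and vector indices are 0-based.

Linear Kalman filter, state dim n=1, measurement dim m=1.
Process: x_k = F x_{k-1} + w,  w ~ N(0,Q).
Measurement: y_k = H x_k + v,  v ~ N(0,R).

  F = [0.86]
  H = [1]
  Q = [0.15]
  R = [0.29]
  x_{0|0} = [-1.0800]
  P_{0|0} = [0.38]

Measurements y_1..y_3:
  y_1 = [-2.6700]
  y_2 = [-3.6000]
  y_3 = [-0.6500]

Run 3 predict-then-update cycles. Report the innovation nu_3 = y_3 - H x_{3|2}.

step 1: x^-=[-0.9288]  P^-=[0.4310]  S=[0.7210]  K=[0.5978]  nu=[-1.7412]  x^+=[-1.9697]  P^+=[0.1734]
step 2: x^-=[-1.6939]  P^-=[0.2782]  S=[0.5682]  K=[0.4896]  nu=[-1.9061]  x^+=[-2.6272]  P^+=[0.1420]
step 3: x^-=[-2.2594]  P^-=[0.2550]  S=[0.5450]  K=[0.4679]  nu=[1.6094]  x^+=[-1.5064]  P^+=[0.1357]

innov = [1.6094]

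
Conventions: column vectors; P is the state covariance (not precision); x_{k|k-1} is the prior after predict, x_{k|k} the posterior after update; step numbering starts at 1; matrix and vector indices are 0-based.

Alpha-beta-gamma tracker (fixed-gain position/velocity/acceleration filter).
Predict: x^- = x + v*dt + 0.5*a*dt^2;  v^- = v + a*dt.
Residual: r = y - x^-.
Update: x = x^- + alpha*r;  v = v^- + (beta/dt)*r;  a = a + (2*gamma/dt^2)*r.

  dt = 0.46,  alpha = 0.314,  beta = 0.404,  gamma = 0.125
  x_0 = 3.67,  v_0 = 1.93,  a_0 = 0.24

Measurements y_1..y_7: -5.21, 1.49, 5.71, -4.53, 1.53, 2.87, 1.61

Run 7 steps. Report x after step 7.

x_post = 5.8911

step 1: x_pred=4.5832  r=-9.7932  x^+=1.5081  v^+=-6.5606  a^+=-11.3304
step 2: x_pred=-2.7085  r=4.1985  x^+=-1.3902  v^+=-8.0852  a^+=-6.3700
step 3: x_pred=-5.7833  r=11.4933  x^+=-2.1744  v^+=-0.9213  a^+=7.2090
step 4: x_pred=-1.8355  r=-2.6945  x^+=-2.6816  v^+=0.0284  a^+=4.0255
step 5: x_pred=-2.2426  r=3.7726  x^+=-1.0580  v^+=5.1935  a^+=8.4828
step 6: x_pred=2.2285  r=0.6415  x^+=2.4299  v^+=9.6590  a^+=9.2407
step 7: x_pred=7.8507  r=-6.2407  x^+=5.8911  v^+=8.4287  a^+=1.8675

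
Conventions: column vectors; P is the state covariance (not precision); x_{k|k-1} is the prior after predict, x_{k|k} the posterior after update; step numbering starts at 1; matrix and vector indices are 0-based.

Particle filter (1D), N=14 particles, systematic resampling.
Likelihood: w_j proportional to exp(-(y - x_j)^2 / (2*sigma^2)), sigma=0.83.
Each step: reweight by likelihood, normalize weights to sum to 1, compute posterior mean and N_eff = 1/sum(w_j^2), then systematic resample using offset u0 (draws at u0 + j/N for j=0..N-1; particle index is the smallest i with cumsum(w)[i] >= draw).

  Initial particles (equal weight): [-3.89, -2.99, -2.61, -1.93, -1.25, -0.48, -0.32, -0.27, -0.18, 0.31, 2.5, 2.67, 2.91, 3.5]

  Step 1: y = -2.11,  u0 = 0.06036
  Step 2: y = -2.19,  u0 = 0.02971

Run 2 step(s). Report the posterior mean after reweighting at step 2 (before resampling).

post_mean = -2.2095

step 1: w=[0.0289, 0.1640, 0.2400, 0.2810, 0.1682, 0.0418, 0.0281, 0.0246, 0.0193, 0.0041, 0.0000, 0.0000, 0.0000, 0.0000]  mean=-2.0195  Neff=5.0992  idx=[1, 1, 2, 2, 2, 2, 3, 3, 3, 3, 4, 4, 5, 8]
step 2: w=[0.0641, 0.0641, 0.0897, 0.0897, 0.0897, 0.0897, 0.0970, 0.0970, 0.0970, 0.0970, 0.0537, 0.0537, 0.0122, 0.0054]  mean=-2.2095  Neff=11.9064  idx=[0, 1, 2, 3, 4, 4, 5, 6, 7, 7, 8, 9, 10, 11]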